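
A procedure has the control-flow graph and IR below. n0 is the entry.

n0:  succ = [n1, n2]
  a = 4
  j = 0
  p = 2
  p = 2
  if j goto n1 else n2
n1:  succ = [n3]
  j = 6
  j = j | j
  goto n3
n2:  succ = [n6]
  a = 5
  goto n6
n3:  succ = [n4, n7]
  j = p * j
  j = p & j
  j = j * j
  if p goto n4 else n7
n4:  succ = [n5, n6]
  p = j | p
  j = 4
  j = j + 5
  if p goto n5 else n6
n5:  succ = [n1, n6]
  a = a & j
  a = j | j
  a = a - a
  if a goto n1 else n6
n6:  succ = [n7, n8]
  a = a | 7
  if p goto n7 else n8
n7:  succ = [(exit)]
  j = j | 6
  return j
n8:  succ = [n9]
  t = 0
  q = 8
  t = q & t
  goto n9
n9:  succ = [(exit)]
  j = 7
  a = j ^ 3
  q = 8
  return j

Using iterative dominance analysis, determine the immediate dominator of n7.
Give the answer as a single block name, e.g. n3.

Answer: n0

Working:
idom tree: n1←n0 n2←n0 n3←n1 n4←n3 n5←n4 n6←n0 n7←n0 n8←n6 n9←n8
Dom at joins:
  n1: preds {n0,n5}: {n0} ∩ {n0,n1,n3,n4,n5} = {n0}; idom=n0
  n6: preds {n2,n4,n5}: {n0,n2} ∩ {n0,n1,n3,n4} ∩ {n0,n1,n3,n4,n5} = {n0}; idom=n0
  n7: preds {n3,n6}: {n0,n1,n3} ∩ {n0,n6} = {n0}; idom=n0

idom(n7) = n0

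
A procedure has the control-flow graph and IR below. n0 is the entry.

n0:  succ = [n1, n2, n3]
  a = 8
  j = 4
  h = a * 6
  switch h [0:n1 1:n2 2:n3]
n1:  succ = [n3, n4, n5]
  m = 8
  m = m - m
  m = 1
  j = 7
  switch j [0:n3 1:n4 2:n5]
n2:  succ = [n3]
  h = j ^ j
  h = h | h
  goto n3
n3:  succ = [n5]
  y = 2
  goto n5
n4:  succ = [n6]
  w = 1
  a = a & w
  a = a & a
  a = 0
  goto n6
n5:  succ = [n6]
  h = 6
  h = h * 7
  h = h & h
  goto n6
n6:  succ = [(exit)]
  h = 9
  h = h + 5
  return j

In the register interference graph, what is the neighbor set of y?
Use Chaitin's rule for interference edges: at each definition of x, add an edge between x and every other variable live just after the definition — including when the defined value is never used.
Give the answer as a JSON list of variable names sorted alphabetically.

def/use:
  n0 def {a,h,j} use ∅
  n1 def {j,m} use ∅
  n2 def {h} use {j}
  n3 def {y} use ∅
  n4 def {a,w} use {a}
  n5 def {h} use ∅
  n6 def {h} use {j}

Liveness:
  live n0: ∅→{a,j}
  live n1: {a}→{a,j}
  live n2: {j}→{j}
  live n3: {j}→{j}
  live n4: {a,j}→{j}
  live n5: {j}→{j}
  live n6: {j}→∅

Interfere edges:
  a↔{h,j,m,w}
  h↔{a,j}
  j↔{a,h,w,y}
  m↔{a}
  w↔{a,j}
  y↔{j}

N(y) = ["j"]

Answer: ["j"]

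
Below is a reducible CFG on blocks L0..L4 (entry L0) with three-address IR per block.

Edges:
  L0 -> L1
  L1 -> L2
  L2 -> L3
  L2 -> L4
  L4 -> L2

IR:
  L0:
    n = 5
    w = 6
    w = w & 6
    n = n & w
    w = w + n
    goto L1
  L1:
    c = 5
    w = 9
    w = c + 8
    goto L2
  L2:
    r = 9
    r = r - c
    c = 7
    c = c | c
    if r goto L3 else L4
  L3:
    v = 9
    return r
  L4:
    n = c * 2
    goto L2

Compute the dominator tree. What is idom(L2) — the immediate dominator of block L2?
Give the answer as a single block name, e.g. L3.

Answer: L1

Derivation:
idom tree: L1←L0 L2←L1 L3←L2 L4←L2
Join-block Dom:
  L2: preds {L1,L4}: {L0,L1} ∩ {L0,L1,L2,L4} = {L0,L1}; idom=L1

idom(L2) = L1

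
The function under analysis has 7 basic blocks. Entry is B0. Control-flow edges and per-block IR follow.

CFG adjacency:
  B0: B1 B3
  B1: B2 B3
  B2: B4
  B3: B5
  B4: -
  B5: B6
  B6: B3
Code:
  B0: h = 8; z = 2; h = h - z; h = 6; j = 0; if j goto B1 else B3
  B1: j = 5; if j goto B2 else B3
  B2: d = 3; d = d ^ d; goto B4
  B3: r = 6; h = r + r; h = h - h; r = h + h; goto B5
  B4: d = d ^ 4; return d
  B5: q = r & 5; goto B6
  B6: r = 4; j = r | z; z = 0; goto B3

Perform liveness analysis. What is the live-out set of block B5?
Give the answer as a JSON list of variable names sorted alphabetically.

Answer: ["z"]

Working:
def/use:
  B0 def {h,j,z} use ∅
  B1 def {j} use ∅
  B2 def {d} use ∅
  B3 def {h,r} use ∅
  B4 def {d} use {d}
  B5 def {q} use {r}
  B6 def {j,r,z} use {z}

Liveness:
  live B0: ∅→{z}
  live B1: {z}→{z}
  live B2: ∅→{d}
  live B3: {z}→{r,z}
  live B4: {d}→∅
  live B5: {r,z}→{z}
  live B6: {z}→{z}

live-out(B5) = ["z"]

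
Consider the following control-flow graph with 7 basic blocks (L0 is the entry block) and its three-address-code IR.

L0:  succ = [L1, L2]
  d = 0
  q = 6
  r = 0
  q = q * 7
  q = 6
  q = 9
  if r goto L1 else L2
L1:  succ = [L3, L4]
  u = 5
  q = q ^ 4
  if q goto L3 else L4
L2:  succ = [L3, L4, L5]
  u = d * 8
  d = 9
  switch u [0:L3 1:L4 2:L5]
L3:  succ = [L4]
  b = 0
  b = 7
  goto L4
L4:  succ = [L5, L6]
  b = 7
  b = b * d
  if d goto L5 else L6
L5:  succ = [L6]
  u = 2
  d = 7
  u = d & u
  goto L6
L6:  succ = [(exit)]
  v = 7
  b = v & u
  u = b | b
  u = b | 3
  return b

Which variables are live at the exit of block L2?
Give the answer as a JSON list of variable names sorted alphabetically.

Answer: ["d", "u"]

Working:
Block summaries:
  L0: def={d,q,r} ue=∅
  L1: def={q,u} ue={q}
  L2: def={d,u} ue={d}
  L3: def={b} ue=∅
  L4: def={b} ue={d}
  L5: def={d,u} ue=∅
  L6: def={b,u,v} ue={u}

Live sets:
  L0: in=∅ out={d,q}
  L1: in={d,q} out={d,u}
  L2: in={d} out={d,u}
  L3: in={d,u} out={d,u}
  L4: in={d,u} out={u}
  L5: in=∅ out={u}
  L6: in={u} out=∅

live-out(L2) = ["d", "u"]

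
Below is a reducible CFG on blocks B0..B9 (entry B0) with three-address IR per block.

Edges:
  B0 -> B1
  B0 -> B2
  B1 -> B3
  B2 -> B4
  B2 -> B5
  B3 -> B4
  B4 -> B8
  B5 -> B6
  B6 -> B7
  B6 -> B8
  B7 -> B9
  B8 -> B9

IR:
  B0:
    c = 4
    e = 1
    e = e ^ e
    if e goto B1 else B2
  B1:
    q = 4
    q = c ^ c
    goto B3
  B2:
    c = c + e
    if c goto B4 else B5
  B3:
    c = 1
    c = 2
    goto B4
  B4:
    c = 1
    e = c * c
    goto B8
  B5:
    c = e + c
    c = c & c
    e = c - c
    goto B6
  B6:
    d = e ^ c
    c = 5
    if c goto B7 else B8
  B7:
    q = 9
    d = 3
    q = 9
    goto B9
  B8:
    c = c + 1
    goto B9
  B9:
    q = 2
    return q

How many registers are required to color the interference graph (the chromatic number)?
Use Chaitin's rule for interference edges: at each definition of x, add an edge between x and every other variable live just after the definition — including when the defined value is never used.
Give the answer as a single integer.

Answer: 2

Derivation:
Block summaries:
  B0 def {c,e} use ∅
  B1 def {q} use {c}
  B2 def {c} use {c,e}
  B3 def {c} use ∅
  B4 def {c,e} use ∅
  B5 def {c,e} use {c,e}
  B6 def {c,d} use {c,e}
  B7 def {d,q} use ∅
  B8 def {c} use {c}
  B9 def {q} use ∅

Liveness:
  live B0: ∅→{c,e}
  live B1: {c}→∅
  live B2: {c,e}→{c,e}
  live B3: ∅→∅
  live B4: ∅→{c}
  live B5: {c,e}→{c,e}
  live B6: {c,e}→{c}
  live B7: ∅→∅
  live B8: {c}→∅
  live B9: ∅→∅

Interfere edges:
  c↔{e,q}
  d↔∅
  e↔{c}
  q↔{c}

Registers:
  clique {c,e} ⇒ need ≥ 2
  2-colouring: R0={c,d}  R1={e,q}
  χ = 2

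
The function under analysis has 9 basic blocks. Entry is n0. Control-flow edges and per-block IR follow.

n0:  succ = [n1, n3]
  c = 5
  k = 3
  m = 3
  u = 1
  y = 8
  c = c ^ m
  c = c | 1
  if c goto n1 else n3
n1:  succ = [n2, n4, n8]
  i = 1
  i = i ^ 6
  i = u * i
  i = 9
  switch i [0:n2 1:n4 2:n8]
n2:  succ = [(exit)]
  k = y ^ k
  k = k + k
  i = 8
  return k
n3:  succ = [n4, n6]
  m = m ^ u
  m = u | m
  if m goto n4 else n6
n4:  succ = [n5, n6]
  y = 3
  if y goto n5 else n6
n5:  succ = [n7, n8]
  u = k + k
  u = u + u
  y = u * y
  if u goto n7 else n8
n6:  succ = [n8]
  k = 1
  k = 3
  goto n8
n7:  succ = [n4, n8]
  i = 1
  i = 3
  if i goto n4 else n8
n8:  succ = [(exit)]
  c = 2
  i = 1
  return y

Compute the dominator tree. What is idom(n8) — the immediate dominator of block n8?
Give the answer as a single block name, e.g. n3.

idom tree: n1←n0 n2←n1 n3←n0 n4←n0 n5←n4 n6←n0 n7←n5 n8←n0
Join-block Dom:
  n4: preds {n1,n3,n7}: {n0,n1} ∩ {n0,n3} ∩ {n0,n4,n5,n7} = {n0}; idom=n0
  n6: preds {n3,n4}: {n0,n3} ∩ {n0,n4} = {n0}; idom=n0
  n8: preds {n1,n5,n6,n7}: {n0,n1} ∩ {n0,n4,n5} ∩ {n0,n6} ∩ {n0,n4,n5,n7} = {n0}; idom=n0

idom(n8) = n0

Answer: n0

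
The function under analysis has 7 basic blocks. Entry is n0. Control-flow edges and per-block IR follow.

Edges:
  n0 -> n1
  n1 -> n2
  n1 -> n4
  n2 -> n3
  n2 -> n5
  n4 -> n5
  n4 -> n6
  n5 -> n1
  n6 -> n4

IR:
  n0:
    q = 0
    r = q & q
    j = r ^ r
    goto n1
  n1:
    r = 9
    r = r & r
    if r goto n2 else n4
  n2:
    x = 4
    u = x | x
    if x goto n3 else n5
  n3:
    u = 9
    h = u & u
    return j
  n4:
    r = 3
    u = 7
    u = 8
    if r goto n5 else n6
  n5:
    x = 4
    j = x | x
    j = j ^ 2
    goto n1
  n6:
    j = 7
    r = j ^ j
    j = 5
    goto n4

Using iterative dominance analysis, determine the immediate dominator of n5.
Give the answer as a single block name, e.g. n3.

idom tree: n1←n0 n2←n1 n3←n2 n4←n1 n5←n1 n6←n4
Dom∩ at merges:
  n1: preds {n0,n5}: {n0} ∩ {n0,n1,n5} = {n0}; idom=n0
  n4: preds {n1,n6}: {n0,n1} ∩ {n0,n1,n4,n6} = {n0,n1}; idom=n1
  n5: preds {n2,n4}: {n0,n1,n2} ∩ {n0,n1,n4} = {n0,n1}; idom=n1

idom(n5) = n1

Answer: n1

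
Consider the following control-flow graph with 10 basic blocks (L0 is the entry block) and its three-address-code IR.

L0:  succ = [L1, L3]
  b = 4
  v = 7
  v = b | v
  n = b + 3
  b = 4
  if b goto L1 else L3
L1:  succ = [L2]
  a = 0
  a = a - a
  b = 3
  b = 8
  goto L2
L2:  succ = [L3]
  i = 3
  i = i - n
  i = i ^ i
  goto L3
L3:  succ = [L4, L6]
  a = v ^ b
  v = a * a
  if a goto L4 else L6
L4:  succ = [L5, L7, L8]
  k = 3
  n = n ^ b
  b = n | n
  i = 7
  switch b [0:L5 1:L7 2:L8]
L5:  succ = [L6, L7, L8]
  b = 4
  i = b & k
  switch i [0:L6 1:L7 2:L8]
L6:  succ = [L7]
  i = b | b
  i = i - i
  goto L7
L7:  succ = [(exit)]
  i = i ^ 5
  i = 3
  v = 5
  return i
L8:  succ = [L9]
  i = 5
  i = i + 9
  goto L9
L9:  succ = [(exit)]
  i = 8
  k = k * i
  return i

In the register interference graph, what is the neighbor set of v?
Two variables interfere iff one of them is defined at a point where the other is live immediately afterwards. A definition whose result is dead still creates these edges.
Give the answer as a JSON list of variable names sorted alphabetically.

Answer: ["a", "b", "i", "n"]

Derivation:
Per-block:
  L0: def={b,n,v} ue=∅
  L1: def={a,b} ue=∅
  L2: def={i} ue={n}
  L3: def={a,v} ue={b,v}
  L4: def={b,i,k,n} ue={b,n}
  L5: def={b,i} ue={k}
  L6: def={i} ue={b}
  L7: def={i,v} ue={i}
  L8: def={i} ue=∅
  L9: def={i,k} ue={k}

Backward fixpoint:
  L0 li=∅ lo={b,n,v}
  L1 li={n,v} lo={b,n,v}
  L2 li={b,n,v} lo={b,n,v}
  L3 li={b,n,v} lo={b,n}
  L4 li={b,n} lo={i,k}
  L5 li={k} lo={b,i,k}
  L6 li={b} lo={i}
  L7 li={i} lo=∅
  L8 li={k} lo={k}
  L9 li={k} lo=∅

Conflict graph:
  a: {b,n,v}
  b: {a,i,k,n,v}
  i: {b,k,n,v}
  k: {b,i,n}
  n: {a,b,i,k,v}
  v: {a,b,i,n}

N(v) = ["a", "b", "i", "n"]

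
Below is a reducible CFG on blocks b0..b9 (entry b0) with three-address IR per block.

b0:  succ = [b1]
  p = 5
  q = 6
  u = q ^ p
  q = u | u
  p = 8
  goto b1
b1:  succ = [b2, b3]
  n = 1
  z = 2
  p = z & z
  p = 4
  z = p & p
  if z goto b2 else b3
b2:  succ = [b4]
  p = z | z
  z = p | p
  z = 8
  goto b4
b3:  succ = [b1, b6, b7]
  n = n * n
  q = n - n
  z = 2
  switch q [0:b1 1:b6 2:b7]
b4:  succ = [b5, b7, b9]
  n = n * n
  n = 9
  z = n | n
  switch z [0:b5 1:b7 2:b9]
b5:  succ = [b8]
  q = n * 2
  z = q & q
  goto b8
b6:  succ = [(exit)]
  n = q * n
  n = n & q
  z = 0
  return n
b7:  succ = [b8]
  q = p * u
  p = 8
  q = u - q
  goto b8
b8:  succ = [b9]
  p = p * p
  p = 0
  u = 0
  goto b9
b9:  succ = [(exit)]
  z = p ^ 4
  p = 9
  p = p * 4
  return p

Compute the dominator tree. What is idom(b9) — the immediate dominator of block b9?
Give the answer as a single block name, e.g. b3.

Answer: b1

Working:
idom tree: b1←b0 b2←b1 b3←b1 b4←b2 b5←b4 b6←b3 b7←b1 b8←b1 b9←b1
Dom at joins:
  b1: preds {b0,b3}: {b0} ∩ {b0,b1,b3} = {b0}; idom=b0
  b7: preds {b3,b4}: {b0,b1,b3} ∩ {b0,b1,b2,b4} = {b0,b1}; idom=b1
  b8: preds {b5,b7}: {b0,b1,b2,b4,b5} ∩ {b0,b1,b7} = {b0,b1}; idom=b1
  b9: preds {b4,b8}: {b0,b1,b2,b4} ∩ {b0,b1,b8} = {b0,b1}; idom=b1

idom(b9) = b1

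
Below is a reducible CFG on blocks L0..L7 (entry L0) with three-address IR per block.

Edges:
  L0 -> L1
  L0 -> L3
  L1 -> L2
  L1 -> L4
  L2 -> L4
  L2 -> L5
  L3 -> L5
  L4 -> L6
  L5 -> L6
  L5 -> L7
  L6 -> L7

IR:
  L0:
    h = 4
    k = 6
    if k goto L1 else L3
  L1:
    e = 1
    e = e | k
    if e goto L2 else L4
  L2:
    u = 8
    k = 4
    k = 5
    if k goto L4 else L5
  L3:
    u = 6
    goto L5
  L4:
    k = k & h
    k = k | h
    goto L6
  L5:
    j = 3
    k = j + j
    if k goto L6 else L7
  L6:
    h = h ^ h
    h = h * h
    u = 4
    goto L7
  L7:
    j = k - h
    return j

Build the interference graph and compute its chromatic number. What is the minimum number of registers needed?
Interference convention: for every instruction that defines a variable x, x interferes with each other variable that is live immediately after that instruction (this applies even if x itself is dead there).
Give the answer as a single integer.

Answer: 3

Working:
def/use:
  L0: {h,k} / ∅
  L1: {e} / {k}
  L2: {k,u} / ∅
  L3: {u} / ∅
  L4: {k} / {h,k}
  L5: {j,k} / ∅
  L6: {h,u} / {h}
  L7: {j} / {h,k}

Liveness:
  live L0: ∅→{h,k}
  live L1: {h,k}→{h,k}
  live L2: {h}→{h,k}
  live L3: {h}→{h}
  live L4: {h,k}→{h,k}
  live L5: {h}→{h,k}
  live L6: {h,k}→{h,k}
  live L7: {h,k}→∅

Interference:
  e: {h,k}
  h: {e,j,k,u}
  j: {h}
  k: {e,h,u}
  u: {h,k}

Colouring:
  clique {e,h,k} ⇒ need ≥ 3
  3-colouring: R0={h}  R1={j,k}  R2={e,u}
  χ = 3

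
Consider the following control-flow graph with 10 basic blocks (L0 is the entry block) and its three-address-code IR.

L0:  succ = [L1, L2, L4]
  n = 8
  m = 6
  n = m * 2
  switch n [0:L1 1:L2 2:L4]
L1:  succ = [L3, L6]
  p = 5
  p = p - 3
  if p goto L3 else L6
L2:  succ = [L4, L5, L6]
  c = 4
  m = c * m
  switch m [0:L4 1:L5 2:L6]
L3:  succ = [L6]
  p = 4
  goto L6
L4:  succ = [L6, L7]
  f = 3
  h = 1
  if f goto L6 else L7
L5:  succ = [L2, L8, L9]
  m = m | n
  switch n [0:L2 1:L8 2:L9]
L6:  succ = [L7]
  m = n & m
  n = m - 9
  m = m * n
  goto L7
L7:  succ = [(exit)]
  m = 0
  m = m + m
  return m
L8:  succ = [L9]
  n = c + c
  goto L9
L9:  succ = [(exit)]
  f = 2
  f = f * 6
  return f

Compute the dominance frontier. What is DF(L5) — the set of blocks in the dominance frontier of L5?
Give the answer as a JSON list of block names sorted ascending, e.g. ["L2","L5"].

Answer: ["L2"]

Analysis:
idom tree: L1←L0 L2←L0 L3←L1 L4←L0 L5←L2 L6←L0 L7←L0 L8←L5 L9←L5
Dom at joins:
  L2: preds {L0,L5}: {L0} ∩ {L0,L2,L5} = {L0}; idom=L0
  L4: preds {L0,L2}: {L0} ∩ {L0,L2} = {L0}; idom=L0
  L6: preds {L1,L2,L3,L4}: {L0,L1} ∩ {L0,L2} ∩ {L0,L1,L3} ∩ {L0,L4} = {L0}; idom=L0
  L7: preds {L4,L6}: {L0,L4} ∩ {L0,L6} = {L0}; idom=L0
  L9: preds {L5,L8}: {L0,L2,L5} ∩ {L0,L2,L5,L8} = {L0,L2,L5}; idom=L5

Frontier:
  L2←L0: walk · to L0
  L2←L5: walk L5→L2 to L0
  L4←L0: walk · to L0
  L4←L2: walk L2 to L0
  L6←L1: walk L1 to L0
  L6←L2: walk L2 to L0
  L6←L3: walk L3→L1 to L0
  L6←L4: walk L4 to L0
  L7←L4: walk L4 to L0
  L7←L6: walk L6 to L0
  L9←L5: walk · to L5
  L9←L8: walk L8 to L5
  DF(L0)=∅
  DF(L1)={L6}
  DF(L2)={L2,L4,L6}
  DF(L3)={L6}
  DF(L4)={L6,L7}
  DF(L5)={L2}
  DF(L6)={L7}
  DF(L7)=∅
  DF(L8)={L9}
  DF(L9)=∅

DF(L5) = ["L2"]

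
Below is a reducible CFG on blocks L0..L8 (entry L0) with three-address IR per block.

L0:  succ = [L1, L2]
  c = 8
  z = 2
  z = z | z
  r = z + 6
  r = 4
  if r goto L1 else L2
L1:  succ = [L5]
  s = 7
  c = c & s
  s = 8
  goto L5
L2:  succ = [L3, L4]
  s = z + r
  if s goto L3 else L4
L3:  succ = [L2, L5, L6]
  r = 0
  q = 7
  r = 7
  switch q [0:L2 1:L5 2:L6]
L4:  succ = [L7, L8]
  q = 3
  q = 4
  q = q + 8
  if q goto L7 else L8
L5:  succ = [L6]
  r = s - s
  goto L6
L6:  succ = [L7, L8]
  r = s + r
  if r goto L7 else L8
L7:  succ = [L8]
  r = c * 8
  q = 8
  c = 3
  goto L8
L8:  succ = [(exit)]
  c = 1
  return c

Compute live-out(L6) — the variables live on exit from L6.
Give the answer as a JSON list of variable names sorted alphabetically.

Answer: ["c"]

Derivation:
Per-block:
  L0 def {c,r,z} use ∅
  L1 def {c,s} use {c}
  L2 def {s} use {r,z}
  L3 def {q,r} use ∅
  L4 def {q} use ∅
  L5 def {r} use {s}
  L6 def {r} use {r,s}
  L7 def {c,q,r} use {c}
  L8 def {c} use ∅

Backward fixpoint:
  live L0: ∅→{c,r,z}
  live L1: {c}→{c,s}
  live L2: {c,r,z}→{c,s,z}
  live L3: {c,s,z}→{c,r,s,z}
  live L4: {c}→{c}
  live L5: {c,s}→{c,r,s}
  live L6: {c,r,s}→{c}
  live L7: {c}→∅
  live L8: ∅→∅

live-out(L6) = ["c"]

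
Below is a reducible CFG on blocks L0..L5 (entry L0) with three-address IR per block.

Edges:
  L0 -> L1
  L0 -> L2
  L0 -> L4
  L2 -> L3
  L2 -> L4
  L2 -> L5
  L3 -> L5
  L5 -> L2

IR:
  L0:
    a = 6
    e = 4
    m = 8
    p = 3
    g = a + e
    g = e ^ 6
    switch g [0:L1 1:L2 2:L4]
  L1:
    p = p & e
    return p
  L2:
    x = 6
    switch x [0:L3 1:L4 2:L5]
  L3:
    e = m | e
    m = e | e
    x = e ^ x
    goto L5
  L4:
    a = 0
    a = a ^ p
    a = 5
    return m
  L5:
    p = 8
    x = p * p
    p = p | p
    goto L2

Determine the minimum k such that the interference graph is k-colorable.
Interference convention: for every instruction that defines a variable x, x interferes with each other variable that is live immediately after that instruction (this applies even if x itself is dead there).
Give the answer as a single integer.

Answer: 4

Analysis:
Block summaries:
  L0: def={a,e,g,m,p} ue=∅
  L1: def={p} ue={e,p}
  L2: def={x} ue=∅
  L3: def={e,m,x} ue={e,m,x}
  L4: def={a} ue={m,p}
  L5: def={p,x} ue=∅

Liveness:
  L0 li=∅ lo={e,m,p}
  L1 li={e,p} lo=∅
  L2 li={e,m,p} lo={e,m,p,x}
  L3 li={e,m,x} lo={e,m}
  L4 li={m,p} lo=∅
  L5 li={e,m} lo={e,m,p}

Interference:
  a: {e,m,p}
  e: {a,g,m,p,x}
  g: {e,m,p}
  m: {a,e,g,p,x}
  p: {a,e,g,m,x}
  x: {e,m,p}

Colouring:
  clique {a,e,m,p} ⇒ need ≥ 4
  assign a→R3 e→R0 g→R3 m→R1 p→R2 x→R3 — no edge inside a register ⇒ χ ≤ 4
  χ = 4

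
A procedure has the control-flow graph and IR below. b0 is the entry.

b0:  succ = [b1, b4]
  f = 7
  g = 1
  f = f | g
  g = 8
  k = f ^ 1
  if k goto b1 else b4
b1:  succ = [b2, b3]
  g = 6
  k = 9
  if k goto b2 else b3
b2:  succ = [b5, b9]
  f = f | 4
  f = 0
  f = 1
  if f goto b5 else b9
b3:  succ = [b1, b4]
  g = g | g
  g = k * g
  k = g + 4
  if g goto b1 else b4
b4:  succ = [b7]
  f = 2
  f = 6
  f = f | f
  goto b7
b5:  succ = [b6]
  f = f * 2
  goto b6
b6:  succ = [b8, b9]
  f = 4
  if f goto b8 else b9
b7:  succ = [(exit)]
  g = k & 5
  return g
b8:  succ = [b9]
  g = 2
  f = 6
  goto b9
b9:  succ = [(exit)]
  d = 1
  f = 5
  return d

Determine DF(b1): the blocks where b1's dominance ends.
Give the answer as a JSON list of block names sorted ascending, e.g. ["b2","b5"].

idom tree: b1←b0 b2←b1 b3←b1 b4←b0 b5←b2 b6←b5 b7←b4 b8←b6 b9←b2
Join-block Dom:
  b1: preds {b0,b3}: {b0} ∩ {b0,b1,b3} = {b0}; idom=b0
  b4: preds {b0,b3}: {b0} ∩ {b0,b1,b3} = {b0}; idom=b0
  b9: preds {b2,b6,b8}: {b0,b1,b2} ∩ {b0,b1,b2,b5,b6} ∩ {b0,b1,b2,b5,b6,b8} = {b0,b1,b2}; idom=b2

DF derivation:
  join b1 pred b0: · stop@b0
  join b1 pred b3: b3→b1 stop@b0
  join b4 pred b0: · stop@b0
  join b4 pred b3: b3→b1 stop@b0
  join b9 pred b2: · stop@b2
  join b9 pred b6: b6→b5 stop@b2
  join b9 pred b8: b8→b6→b5 stop@b2
  b0 → ∅
  b1 → {b1,b4}
  b2 → ∅
  b3 → {b1,b4}
  b4 → ∅
  b5 → {b9}
  b6 → {b9}
  b7 → ∅
  b8 → {b9}
  b9 → ∅

DF(b1) = ["b1", "b4"]

Answer: ["b1", "b4"]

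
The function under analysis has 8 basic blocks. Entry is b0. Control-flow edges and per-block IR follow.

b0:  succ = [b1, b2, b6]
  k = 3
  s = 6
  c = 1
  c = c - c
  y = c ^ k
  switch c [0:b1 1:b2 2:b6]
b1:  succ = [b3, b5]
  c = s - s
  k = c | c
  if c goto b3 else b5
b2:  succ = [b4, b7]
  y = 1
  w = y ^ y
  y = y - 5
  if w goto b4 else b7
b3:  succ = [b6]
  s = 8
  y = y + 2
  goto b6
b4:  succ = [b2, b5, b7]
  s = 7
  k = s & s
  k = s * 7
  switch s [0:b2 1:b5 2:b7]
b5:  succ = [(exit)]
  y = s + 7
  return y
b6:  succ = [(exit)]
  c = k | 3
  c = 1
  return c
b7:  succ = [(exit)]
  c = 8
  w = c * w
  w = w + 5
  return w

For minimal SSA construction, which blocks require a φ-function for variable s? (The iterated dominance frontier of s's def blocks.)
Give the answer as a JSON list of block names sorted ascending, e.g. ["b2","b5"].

Answer: ["b2", "b5", "b6", "b7"]

Analysis:
idom tree: b1←b0 b2←b0 b3←b1 b4←b2 b5←b0 b6←b0 b7←b2
Dom∩ at merges:
  b2: preds {b0,b4}: {b0} ∩ {b0,b2,b4} = {b0}; idom=b0
  b5: preds {b1,b4}: {b0,b1} ∩ {b0,b2,b4} = {b0}; idom=b0
  b6: preds {b0,b3}: {b0} ∩ {b0,b1,b3} = {b0}; idom=b0
  b7: preds {b2,b4}: {b0,b2} ∩ {b0,b2,b4} = {b0,b2}; idom=b2

DF derivation:
  b2←b0: walk · to b0
  b2←b4: walk b4→b2 to b0
  b5←b1: walk b1 to b0
  b5←b4: walk b4→b2 to b0
  b6←b0: walk · to b0
  b6←b3: walk b3→b1 to b0
  b7←b2: walk · to b2
  b7←b4: walk b4 to b2
  b0: DF=∅
  b1: DF={b5,b6}
  b2: DF={b2,b5}
  b3: DF={b6}
  b4: DF={b2,b5,b7}
  b5: DF=∅
  b6: DF=∅
  b7: DF=∅

φ for s: defs {b0,b3,b4}
  DF⁺ = {b2,b5,b6,b7}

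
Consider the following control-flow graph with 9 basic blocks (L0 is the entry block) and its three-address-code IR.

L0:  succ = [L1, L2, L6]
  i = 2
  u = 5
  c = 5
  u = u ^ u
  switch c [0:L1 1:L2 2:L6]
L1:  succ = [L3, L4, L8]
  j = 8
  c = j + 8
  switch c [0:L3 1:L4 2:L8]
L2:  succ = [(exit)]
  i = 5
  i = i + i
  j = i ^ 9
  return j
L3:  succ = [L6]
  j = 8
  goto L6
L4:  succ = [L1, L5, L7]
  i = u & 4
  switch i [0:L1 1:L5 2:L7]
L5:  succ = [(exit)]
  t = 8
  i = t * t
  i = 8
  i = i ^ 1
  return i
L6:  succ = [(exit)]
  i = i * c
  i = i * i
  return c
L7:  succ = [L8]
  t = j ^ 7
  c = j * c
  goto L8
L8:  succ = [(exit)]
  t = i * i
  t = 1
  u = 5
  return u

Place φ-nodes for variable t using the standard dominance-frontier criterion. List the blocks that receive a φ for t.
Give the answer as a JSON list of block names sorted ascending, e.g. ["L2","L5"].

idom tree: L1←L0 L2←L0 L3←L1 L4←L1 L5←L4 L6←L0 L7←L4 L8←L1
Dom at joins:
  L1: preds {L0,L4}: {L0} ∩ {L0,L1,L4} = {L0}; idom=L0
  L6: preds {L0,L3}: {L0} ∩ {L0,L1,L3} = {L0}; idom=L0
  L8: preds {L1,L7}: {L0,L1} ∩ {L0,L1,L4,L7} = {L0,L1}; idom=L1

Frontier:
  L1←L0: walk · to L0
  L1←L4: walk L4→L1 to L0
  L6←L0: walk · to L0
  L6←L3: walk L3→L1 to L0
  L8←L1: walk · to L1
  L8←L7: walk L7→L4 to L1
  DF(L0)=∅
  DF(L1)={L1,L6}
  DF(L2)=∅
  DF(L3)={L6}
  DF(L4)={L1,L8}
  DF(L5)=∅
  DF(L6)=∅
  DF(L7)={L8}
  DF(L8)=∅

φ for t: defs {L5,L7,L8}
  DF⁺ = {L8}

Answer: ["L8"]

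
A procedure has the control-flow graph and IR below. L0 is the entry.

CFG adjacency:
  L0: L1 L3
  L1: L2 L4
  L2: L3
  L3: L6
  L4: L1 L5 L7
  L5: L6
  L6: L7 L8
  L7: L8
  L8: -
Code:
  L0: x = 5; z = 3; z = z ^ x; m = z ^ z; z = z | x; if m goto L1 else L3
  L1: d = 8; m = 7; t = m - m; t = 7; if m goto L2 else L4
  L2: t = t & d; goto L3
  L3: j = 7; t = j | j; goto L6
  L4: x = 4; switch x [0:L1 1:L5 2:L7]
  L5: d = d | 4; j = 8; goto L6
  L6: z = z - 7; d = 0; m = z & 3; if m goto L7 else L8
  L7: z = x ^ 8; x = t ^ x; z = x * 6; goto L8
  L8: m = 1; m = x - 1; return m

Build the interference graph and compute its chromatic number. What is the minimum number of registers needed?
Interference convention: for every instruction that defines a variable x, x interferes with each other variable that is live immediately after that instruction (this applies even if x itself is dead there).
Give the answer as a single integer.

Answer: 5

Analysis:
Per-block:
  L0: {m,x,z} / ∅
  L1: {d,m,t} / ∅
  L2: {t} / {d,t}
  L3: {j,t} / ∅
  L4: {x} / ∅
  L5: {d,j} / {d}
  L6: {d,m,z} / {z}
  L7: {x,z} / {t,x}
  L8: {m} / {x}

Live sets:
  live L0: ∅→{x,z}
  live L1: {x,z}→{d,t,x,z}
  live L2: {d,t,x,z}→{x,z}
  live L3: {x,z}→{t,x,z}
  live L4: {d,t,z}→{d,t,x,z}
  live L5: {d,t,x,z}→{t,x,z}
  live L6: {t,x,z}→{t,x}
  live L7: {t,x}→{x}
  live L8: {x}→∅

Interference:
  d↔{m,t,x,z}
  j↔{t,x,z}
  m↔{d,t,x,z}
  t↔{d,j,m,x,z}
  x↔{d,j,m,t,z}
  z↔{d,j,m,t,x}

Chromatic number:
  clique {d,m,t,x,z} ⇒ need ≥ 5
  5-colouring: r0={t}  r1={x}  r2={z}  r3={d,j}  r4={m}
  χ = 5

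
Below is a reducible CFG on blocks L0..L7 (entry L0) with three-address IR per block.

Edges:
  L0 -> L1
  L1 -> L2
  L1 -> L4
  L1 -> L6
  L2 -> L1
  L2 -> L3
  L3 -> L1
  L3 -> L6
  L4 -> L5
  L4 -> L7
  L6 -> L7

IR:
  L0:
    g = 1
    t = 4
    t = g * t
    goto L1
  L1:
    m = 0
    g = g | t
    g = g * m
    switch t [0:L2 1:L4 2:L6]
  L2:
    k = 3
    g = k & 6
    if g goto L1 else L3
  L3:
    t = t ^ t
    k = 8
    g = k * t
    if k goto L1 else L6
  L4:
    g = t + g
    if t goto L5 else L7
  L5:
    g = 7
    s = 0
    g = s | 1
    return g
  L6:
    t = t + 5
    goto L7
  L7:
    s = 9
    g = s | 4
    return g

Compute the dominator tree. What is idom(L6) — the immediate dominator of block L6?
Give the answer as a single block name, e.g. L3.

Answer: L1

Analysis:
idom tree: L1←L0 L2←L1 L3←L2 L4←L1 L5←L4 L6←L1 L7←L1
Dom at joins:
  L1: preds {L0,L2,L3}: {L0} ∩ {L0,L1,L2} ∩ {L0,L1,L2,L3} = {L0}; idom=L0
  L6: preds {L1,L3}: {L0,L1} ∩ {L0,L1,L2,L3} = {L0,L1}; idom=L1
  L7: preds {L4,L6}: {L0,L1,L4} ∩ {L0,L1,L6} = {L0,L1}; idom=L1

idom(L6) = L1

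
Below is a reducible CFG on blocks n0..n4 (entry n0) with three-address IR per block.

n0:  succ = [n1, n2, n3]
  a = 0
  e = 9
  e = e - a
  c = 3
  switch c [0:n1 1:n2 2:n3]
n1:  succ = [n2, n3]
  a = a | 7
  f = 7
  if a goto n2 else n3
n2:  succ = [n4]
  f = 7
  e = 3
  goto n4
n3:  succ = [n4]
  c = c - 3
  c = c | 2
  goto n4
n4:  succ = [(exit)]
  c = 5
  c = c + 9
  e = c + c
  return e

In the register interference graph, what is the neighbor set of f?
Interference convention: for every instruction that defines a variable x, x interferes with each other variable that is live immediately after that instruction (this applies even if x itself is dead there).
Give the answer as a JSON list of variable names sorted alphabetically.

Answer: ["a", "c"]

Analysis:
Block summaries:
  n0: {a,c,e} / ∅
  n1: {a,f} / {a}
  n2: {e,f} / ∅
  n3: {c} / {c}
  n4: {c,e} / ∅

Backward fixpoint:
  live n0: ∅→{a,c}
  live n1: {a,c}→{c}
  live n2: ∅→∅
  live n3: {c}→∅
  live n4: ∅→∅

Interfere edges:
  a↔{c,e,f}
  c↔{a,f}
  e↔{a}
  f↔{a,c}

N(f) = ["a", "c"]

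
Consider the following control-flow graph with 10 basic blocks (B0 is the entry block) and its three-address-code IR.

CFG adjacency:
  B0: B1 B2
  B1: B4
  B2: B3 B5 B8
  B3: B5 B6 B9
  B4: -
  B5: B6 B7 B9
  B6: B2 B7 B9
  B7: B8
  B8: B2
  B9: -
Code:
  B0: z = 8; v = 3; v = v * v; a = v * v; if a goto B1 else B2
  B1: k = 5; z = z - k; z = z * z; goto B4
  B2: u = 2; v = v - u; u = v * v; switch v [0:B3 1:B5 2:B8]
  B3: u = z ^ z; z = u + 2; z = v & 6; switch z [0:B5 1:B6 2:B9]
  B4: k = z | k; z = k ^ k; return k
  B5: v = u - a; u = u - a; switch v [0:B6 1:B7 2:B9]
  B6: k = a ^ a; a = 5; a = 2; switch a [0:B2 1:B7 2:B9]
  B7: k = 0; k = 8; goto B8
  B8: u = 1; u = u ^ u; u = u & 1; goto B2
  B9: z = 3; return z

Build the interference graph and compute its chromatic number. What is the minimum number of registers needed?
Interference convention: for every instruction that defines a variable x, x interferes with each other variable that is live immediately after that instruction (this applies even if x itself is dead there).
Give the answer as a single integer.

def/use:
  B0: def={a,v,z} ue=∅
  B1: def={k,z} ue={z}
  B2: def={u,v} ue={v}
  B3: def={u,z} ue={v,z}
  B4: def={k,z} ue={k,z}
  B5: def={u,v} ue={a,u}
  B6: def={a,k} ue={a}
  B7: def={k} ue=∅
  B8: def={u} ue=∅
  B9: def={z} ue=∅

Live sets:
  B0: in=∅ out={a,v,z}
  B1: in={z} out={k,z}
  B2: in={a,v,z} out={a,u,v,z}
  B3: in={a,v,z} out={a,u,v,z}
  B4: in={k,z} out=∅
  B5: in={a,u,z} out={a,v,z}
  B6: in={a,v,z} out={a,v,z}
  B7: in={a,v,z} out={a,v,z}
  B8: in={a,v,z} out={a,v,z}
  B9: in=∅ out=∅

Interference:
  a↔{k,u,v,z}
  k↔{a,v,z}
  u↔{a,v,z}
  v↔{a,k,u,z}
  z↔{a,k,u,v}

Colouring:
  clique {a,k,v,z} ⇒ need ≥ 4
  4-colouring: r0={a}  r1={v}  r2={z}  r3={k,u}
  χ = 4

Answer: 4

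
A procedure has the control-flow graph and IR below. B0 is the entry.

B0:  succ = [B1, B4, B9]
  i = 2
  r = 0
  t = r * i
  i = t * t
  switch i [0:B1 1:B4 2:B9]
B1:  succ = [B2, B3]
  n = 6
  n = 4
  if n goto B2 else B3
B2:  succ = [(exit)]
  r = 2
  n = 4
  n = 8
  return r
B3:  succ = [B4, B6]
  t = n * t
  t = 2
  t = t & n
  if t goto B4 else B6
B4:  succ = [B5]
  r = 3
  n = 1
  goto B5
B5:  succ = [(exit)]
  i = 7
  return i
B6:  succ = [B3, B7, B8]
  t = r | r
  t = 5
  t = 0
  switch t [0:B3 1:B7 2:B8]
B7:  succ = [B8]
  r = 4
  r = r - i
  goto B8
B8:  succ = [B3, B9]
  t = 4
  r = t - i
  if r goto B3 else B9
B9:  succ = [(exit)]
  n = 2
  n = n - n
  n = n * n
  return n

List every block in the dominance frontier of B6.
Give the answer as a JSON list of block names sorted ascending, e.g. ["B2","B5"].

Answer: ["B3", "B9"]

Derivation:
idom tree: B1←B0 B2←B1 B3←B1 B4←B0 B5←B4 B6←B3 B7←B6 B8←B6 B9←B0
Dom at joins:
  B3: preds {B1,B6,B8}: {B0,B1} ∩ {B0,B1,B3,B6} ∩ {B0,B1,B3,B6,B8} = {B0,B1}; idom=B1
  B4: preds {B0,B3}: {B0} ∩ {B0,B1,B3} = {B0}; idom=B0
  B8: preds {B6,B7}: {B0,B1,B3,B6} ∩ {B0,B1,B3,B6,B7} = {B0,B1,B3,B6}; idom=B6
  B9: preds {B0,B8}: {B0} ∩ {B0,B1,B3,B6,B8} = {B0}; idom=B0

Frontier:
  B3←B1: walk · to B1
  B3←B6: walk B6→B3 to B1
  B3←B8: walk B8→B6→B3 to B1
  B4←B0: walk · to B0
  B4←B3: walk B3→B1 to B0
  B8←B6: walk · to B6
  B8←B7: walk B7 to B6
  B9←B0: walk · to B0
  B9←B8: walk B8→B6→B3→B1 to B0
  B0 → ∅
  B1 → {B4,B9}
  B2 → ∅
  B3 → {B3,B4,B9}
  B4 → ∅
  B5 → ∅
  B6 → {B3,B9}
  B7 → {B8}
  B8 → {B3,B9}
  B9 → ∅

DF(B6) = ["B3", "B9"]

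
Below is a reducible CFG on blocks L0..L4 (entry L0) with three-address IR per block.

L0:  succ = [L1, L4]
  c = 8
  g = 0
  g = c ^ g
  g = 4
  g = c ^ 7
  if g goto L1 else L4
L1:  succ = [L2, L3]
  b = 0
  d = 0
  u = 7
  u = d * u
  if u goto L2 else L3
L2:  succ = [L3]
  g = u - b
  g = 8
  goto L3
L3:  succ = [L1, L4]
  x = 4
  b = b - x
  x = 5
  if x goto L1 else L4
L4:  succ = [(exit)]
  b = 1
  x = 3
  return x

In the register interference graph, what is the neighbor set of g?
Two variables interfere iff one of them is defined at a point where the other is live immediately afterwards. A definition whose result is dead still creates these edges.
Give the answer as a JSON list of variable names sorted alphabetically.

Answer: ["b", "c"]

Derivation:
def/use:
  L0: {c,g} / ∅
  L1: {b,d,u} / ∅
  L2: {g} / {b,u}
  L3: {b,x} / {b}
  L4: {b,x} / ∅

Backward fixpoint:
  L0 li=∅ lo=∅
  L1 li=∅ lo={b,u}
  L2 li={b,u} lo={b}
  L3 li={b} lo=∅
  L4 li=∅ lo=∅

Interference:
  b↔{d,g,u,x}
  c↔{g}
  d↔{b,u}
  g↔{b,c}
  u↔{b,d}
  x↔{b}

N(g) = ["b", "c"]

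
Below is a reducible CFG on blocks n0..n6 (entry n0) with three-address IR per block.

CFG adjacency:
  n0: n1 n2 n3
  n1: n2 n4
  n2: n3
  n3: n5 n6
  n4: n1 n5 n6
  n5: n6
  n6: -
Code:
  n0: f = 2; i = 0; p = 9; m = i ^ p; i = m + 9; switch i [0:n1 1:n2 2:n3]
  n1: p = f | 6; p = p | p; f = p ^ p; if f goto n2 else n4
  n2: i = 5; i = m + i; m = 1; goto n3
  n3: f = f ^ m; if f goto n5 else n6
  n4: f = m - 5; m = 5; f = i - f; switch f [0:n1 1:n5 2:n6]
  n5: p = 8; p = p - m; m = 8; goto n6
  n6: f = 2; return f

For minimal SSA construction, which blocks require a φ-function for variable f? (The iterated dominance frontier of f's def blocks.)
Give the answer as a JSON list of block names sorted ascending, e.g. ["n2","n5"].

idom tree: n1←n0 n2←n0 n3←n0 n4←n1 n5←n0 n6←n0
Dom∩ at merges:
  n1: preds {n0,n4}: {n0} ∩ {n0,n1,n4} = {n0}; idom=n0
  n2: preds {n0,n1}: {n0} ∩ {n0,n1} = {n0}; idom=n0
  n3: preds {n0,n2}: {n0} ∩ {n0,n2} = {n0}; idom=n0
  n5: preds {n3,n4}: {n0,n3} ∩ {n0,n1,n4} = {n0}; idom=n0
  n6: preds {n3,n4,n5}: {n0,n3} ∩ {n0,n1,n4} ∩ {n0,n5} = {n0}; idom=n0

Frontier:
  n1←n0: walk · to n0
  n1←n4: walk n4→n1 to n0
  n2←n0: walk · to n0
  n2←n1: walk n1 to n0
  n3←n0: walk · to n0
  n3←n2: walk n2 to n0
  n5←n3: walk n3 to n0
  n5←n4: walk n4→n1 to n0
  n6←n3: walk n3 to n0
  n6←n4: walk n4→n1 to n0
  n6←n5: walk n5 to n0
  DF(n0)=∅
  DF(n1)={n1,n2,n5,n6}
  DF(n2)={n3}
  DF(n3)={n5,n6}
  DF(n4)={n1,n5,n6}
  DF(n5)={n6}
  DF(n6)=∅

φ for f: defs {n0,n1,n3,n4,n6}
  DF⁺ = {n1,n2,n3,n5,n6}

Answer: ["n1", "n2", "n3", "n5", "n6"]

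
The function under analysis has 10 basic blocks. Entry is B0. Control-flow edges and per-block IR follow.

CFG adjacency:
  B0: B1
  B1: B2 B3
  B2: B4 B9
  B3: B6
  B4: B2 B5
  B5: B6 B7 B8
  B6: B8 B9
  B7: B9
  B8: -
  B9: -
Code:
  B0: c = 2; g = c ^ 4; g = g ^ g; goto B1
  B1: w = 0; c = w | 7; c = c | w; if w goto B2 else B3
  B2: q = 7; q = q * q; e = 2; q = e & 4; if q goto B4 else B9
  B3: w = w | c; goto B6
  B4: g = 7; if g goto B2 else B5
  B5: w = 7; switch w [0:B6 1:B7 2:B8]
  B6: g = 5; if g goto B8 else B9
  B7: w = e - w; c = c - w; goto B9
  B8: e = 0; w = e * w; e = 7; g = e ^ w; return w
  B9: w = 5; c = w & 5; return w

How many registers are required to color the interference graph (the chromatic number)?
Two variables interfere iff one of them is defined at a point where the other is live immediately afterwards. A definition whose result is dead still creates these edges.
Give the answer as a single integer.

Per-block:
  B0: {c,g} / ∅
  B1: {c,w} / ∅
  B2: {e,q} / ∅
  B3: {w} / {c,w}
  B4: {g} / ∅
  B5: {w} / ∅
  B6: {g} / ∅
  B7: {c,w} / {c,e,w}
  B8: {e,g,w} / {w}
  B9: {c,w} / ∅

Liveness:
  B0 li=∅ lo=∅
  B1 li=∅ lo={c,w}
  B2 li={c} lo={c,e}
  B3 li={c,w} lo={w}
  B4 li={c,e} lo={c,e}
  B5 li={c,e} lo={c,e,w}
  B6 li={w} lo={w}
  B7 li={c,e,w} lo=∅
  B8 li={w} lo=∅
  B9 li=∅ lo=∅

Interference:
  c↔{e,g,q,w}
  e↔{c,g,q,w}
  g↔{c,e,w}
  q↔{c,e}
  w↔{c,e,g}

Colouring:
  clique {c,e,g,w} ⇒ need ≥ 4
  4-colouring: r0={c}  r1={e}  r2={g,q}  r3={w}
  χ = 4

Answer: 4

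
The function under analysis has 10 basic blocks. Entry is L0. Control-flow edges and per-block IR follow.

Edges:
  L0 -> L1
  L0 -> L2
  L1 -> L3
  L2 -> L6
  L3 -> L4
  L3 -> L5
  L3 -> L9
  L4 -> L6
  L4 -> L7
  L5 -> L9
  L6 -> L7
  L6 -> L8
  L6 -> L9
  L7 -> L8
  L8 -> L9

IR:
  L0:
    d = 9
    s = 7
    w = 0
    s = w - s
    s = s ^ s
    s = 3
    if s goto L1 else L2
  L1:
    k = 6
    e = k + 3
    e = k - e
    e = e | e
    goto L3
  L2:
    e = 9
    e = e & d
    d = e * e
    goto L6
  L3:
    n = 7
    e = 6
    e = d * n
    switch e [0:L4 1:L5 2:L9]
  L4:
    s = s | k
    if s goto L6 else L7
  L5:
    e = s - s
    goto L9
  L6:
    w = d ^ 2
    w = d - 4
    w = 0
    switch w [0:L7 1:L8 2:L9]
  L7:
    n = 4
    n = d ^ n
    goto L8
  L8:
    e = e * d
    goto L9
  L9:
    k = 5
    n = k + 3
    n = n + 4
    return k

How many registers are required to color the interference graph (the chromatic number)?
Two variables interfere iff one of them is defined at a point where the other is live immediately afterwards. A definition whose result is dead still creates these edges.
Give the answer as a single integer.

Answer: 5

Derivation:
def/use:
  L0: {d,s,w} / ∅
  L1: {e,k} / ∅
  L2: {d,e} / {d}
  L3: {e,n} / {d}
  L4: {s} / {k,s}
  L5: {e} / {s}
  L6: {w} / {d}
  L7: {n} / {d}
  L8: {e} / {d,e}
  L9: {k,n} / ∅

Live sets:
  L0: in=∅ out={d,s}
  L1: in={d,s} out={d,k,s}
  L2: in={d} out={d,e}
  L3: in={d,k,s} out={d,e,k,s}
  L4: in={d,e,k,s} out={d,e}
  L5: in={s} out=∅
  L6: in={d,e} out={d,e}
  L7: in={d,e} out={d,e}
  L8: in={d,e} out=∅
  L9: in=∅ out=∅

Interfere edges:
  d — {e,k,n,s,w}
  e — {d,k,n,s,w}
  k — {d,e,n,s}
  n — {d,e,k,s}
  s — {d,e,k,n,w}
  w — {d,e,s}

Chromatic number:
  lower bound: {d,e,k,n,s} mutually conflict ⇒ χ ≥ 5
  5-colouring: c0={d}  c1={e}  c2={s}  c3={k,w}  c4={n}
  χ = 5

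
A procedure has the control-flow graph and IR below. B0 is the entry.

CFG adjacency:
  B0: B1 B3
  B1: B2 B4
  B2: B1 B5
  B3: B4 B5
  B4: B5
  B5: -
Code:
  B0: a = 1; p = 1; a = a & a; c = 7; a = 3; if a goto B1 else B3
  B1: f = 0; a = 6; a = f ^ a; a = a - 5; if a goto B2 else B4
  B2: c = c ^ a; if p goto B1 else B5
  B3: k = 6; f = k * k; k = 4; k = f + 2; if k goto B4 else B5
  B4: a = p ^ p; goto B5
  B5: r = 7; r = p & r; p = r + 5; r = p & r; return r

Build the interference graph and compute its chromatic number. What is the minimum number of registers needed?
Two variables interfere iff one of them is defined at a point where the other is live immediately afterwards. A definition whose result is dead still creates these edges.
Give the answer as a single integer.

Block summaries:
  B0: {a,c,p} / ∅
  B1: {a,f} / ∅
  B2: {c} / {a,c,p}
  B3: {f,k} / ∅
  B4: {a} / {p}
  B5: {p,r} / {p}

Backward fixpoint:
  B0: in=∅ out={c,p}
  B1: in={c,p} out={a,c,p}
  B2: in={a,c,p} out={c,p}
  B3: in={p} out={p}
  B4: in={p} out={p}
  B5: in={p} out=∅

Conflict graph:
  a↔{c,f,p}
  c↔{a,f,p}
  f↔{a,c,k,p}
  k↔{f,p}
  p↔{a,c,f,k,r}
  r↔{p}

Chromatic number:
  lower bound: {a,c,f,p} mutually conflict ⇒ χ ≥ 4
  4-colouring: r0={p}  r1={f,r}  r2={a,k}  r3={c}
  χ = 4

Answer: 4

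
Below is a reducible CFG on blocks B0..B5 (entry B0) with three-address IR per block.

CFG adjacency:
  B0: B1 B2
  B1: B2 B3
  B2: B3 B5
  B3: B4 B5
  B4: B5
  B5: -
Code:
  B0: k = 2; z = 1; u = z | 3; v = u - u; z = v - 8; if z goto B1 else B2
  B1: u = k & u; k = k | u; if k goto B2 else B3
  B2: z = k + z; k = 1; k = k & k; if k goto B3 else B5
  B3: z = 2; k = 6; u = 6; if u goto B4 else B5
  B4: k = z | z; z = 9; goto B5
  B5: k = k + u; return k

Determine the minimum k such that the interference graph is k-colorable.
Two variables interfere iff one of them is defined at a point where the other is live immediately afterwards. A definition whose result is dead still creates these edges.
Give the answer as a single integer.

Answer: 3

Derivation:
Block summaries:
  B0: def={k,u,v,z} ue=∅
  B1: def={k,u} ue={k,u}
  B2: def={k,z} ue={k,z}
  B3: def={k,u,z} ue=∅
  B4: def={k,z} ue={z}
  B5: def={k} ue={k,u}

Live sets:
  B0: in=∅ out={k,u,z}
  B1: in={k,u,z} out={k,u,z}
  B2: in={k,u,z} out={k,u}
  B3: in=∅ out={k,u,z}
  B4: in={u,z} out={k,u}
  B5: in={k,u} out=∅

Conflict graph:
  k↔{u,v,z}
  u↔{k,v,z}
  v↔{k,u}
  z↔{k,u}

Colouring:
  {k,u,v} pairwise interfere (3-clique) ⇒ χ ≥ 3
  assign k→r0 u→r1 v→r2 z→r2 — no edge inside a register ⇒ χ ≤ 3
  χ = 3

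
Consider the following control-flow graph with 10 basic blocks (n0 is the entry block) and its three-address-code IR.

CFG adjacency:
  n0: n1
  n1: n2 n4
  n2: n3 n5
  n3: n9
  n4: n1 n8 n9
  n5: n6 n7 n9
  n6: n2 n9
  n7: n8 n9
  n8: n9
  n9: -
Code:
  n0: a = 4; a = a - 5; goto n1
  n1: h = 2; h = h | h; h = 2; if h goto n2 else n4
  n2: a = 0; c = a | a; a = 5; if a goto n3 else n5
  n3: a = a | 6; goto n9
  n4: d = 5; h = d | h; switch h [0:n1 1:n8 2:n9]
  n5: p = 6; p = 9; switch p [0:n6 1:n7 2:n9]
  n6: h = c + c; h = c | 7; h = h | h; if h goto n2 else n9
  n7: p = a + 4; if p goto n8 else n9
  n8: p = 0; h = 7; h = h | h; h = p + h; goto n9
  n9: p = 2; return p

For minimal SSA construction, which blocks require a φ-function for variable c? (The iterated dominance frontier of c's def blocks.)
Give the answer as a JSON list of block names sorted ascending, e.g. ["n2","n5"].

idom tree: n1←n0 n2←n1 n3←n2 n4←n1 n5←n2 n6←n5 n7←n5 n8←n1 n9←n1
Dom∩ at merges:
  n1: preds {n0,n4}: {n0} ∩ {n0,n1,n4} = {n0}; idom=n0
  n2: preds {n1,n6}: {n0,n1} ∩ {n0,n1,n2,n5,n6} = {n0,n1}; idom=n1
  n8: preds {n4,n7}: {n0,n1,n4} ∩ {n0,n1,n2,n5,n7} = {n0,n1}; idom=n1
  n9: preds {n3,n4,n5,n6,n7,n8}: {n0,n1,n2,n3} ∩ {n0,n1,n4} ∩ {n0,n1,n2,n5} ∩ {n0,n1,n2,n5,n6} ∩ {n0,n1,n2,n5,n7} ∩ {n0,n1,n8} = {n0,n1}; idom=n1

DF derivation:
  join n1 pred n0: · stop@n0
  join n1 pred n4: n4→n1 stop@n0
  join n2 pred n1: · stop@n1
  join n2 pred n6: n6→n5→n2 stop@n1
  join n8 pred n4: n4 stop@n1
  join n8 pred n7: n7→n5→n2 stop@n1
  join n9 pred n3: n3→n2 stop@n1
  join n9 pred n4: n4 stop@n1
  join n9 pred n5: n5→n2 stop@n1
  join n9 pred n6: n6→n5→n2 stop@n1
  join n9 pred n7: n7→n5→n2 stop@n1
  join n9 pred n8: n8 stop@n1
  DF(n0)=∅
  DF(n1)={n1}
  DF(n2)={n2,n8,n9}
  DF(n3)={n9}
  DF(n4)={n1,n8,n9}
  DF(n5)={n2,n8,n9}
  DF(n6)={n2,n9}
  DF(n7)={n8,n9}
  DF(n8)={n9}
  DF(n9)=∅

φ for c: defs {n2}
  DF⁺ = {n2,n8,n9}

Answer: ["n2", "n8", "n9"]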